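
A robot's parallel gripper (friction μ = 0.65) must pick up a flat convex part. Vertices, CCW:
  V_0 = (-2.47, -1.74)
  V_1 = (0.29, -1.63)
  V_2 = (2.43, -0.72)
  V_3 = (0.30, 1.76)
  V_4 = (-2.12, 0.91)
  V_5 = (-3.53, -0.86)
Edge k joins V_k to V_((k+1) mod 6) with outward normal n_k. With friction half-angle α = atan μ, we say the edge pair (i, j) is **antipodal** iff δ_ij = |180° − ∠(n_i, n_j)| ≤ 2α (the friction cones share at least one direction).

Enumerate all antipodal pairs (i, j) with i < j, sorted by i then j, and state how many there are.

count = 7; pairs: (0,2), (0,3), (0,4), (1,3), (1,4), (2,5), (3,5)

α = atan 0.65 = 33.02°;  2α = 66.05°
n_0 = (+0.0398, -0.9992)
n_1 = (+0.3913, -0.9203)
n_2 = (+0.7586, +0.6515)
n_3 = (-0.3314, +0.9435)
n_4 = (-0.7822, +0.6231)
n_5 = (-0.6388, -0.7694)
  (0,1): δ = 159.25°  ·
  (0,2): δ = 51.62°  ✓
  (0,3): δ = 17.07°  ✓
  (0,4): δ = 49.18°  ✓
  (0,5): δ = 138.02°  ·
  (1,2): δ = 72.38°  ·
  (1,3): δ = 3.68°  ✓
  (1,4): δ = 28.42°  ✓
  (1,5): δ = 117.26°  ·
  (2,3): δ = 111.31°  ·
  (2,4): δ = 79.20°  ·
  (2,5): δ = 9.64°  ✓
  (3,4): δ = 147.89°  ·
  (3,5): δ = 59.05°  ✓
  (4,5): δ = 91.16°  ·
antipodal pairs: 7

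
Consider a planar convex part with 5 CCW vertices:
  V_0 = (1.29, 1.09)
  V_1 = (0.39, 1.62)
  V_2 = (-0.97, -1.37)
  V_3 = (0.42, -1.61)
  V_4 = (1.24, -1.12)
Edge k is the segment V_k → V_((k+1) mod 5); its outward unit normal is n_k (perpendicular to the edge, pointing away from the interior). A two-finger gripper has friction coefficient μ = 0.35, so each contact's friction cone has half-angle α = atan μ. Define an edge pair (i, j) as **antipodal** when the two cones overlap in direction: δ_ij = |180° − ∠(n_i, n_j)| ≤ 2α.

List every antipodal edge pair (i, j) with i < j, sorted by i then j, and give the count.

α = atan 0.35 = 19.29°;  2α = 38.58°
n_0 = (+0.5074, +0.8617)
n_1 = (-0.9103, +0.4140)
n_2 = (-0.1701, -0.9854)
n_3 = (+0.5130, -0.8584)
n_4 = (+0.9997, -0.0226)
  (0,1): δ = 83.97°  ·
  (0,2): δ = 20.70°  ✓
  (0,3): δ = 61.35°  ·
  (0,4): δ = 119.20°  ·
  (1,2): δ = 75.34°  ·
  (1,3): δ = 34.68°  ✓
  (1,4): δ = 23.16°  ✓
  (2,3): δ = 139.34°  ·
  (2,4): δ = 81.50°  ·
  (3,4): δ = 122.16°  ·
antipodal pairs: 3

count = 3; pairs: (0,2), (1,3), (1,4)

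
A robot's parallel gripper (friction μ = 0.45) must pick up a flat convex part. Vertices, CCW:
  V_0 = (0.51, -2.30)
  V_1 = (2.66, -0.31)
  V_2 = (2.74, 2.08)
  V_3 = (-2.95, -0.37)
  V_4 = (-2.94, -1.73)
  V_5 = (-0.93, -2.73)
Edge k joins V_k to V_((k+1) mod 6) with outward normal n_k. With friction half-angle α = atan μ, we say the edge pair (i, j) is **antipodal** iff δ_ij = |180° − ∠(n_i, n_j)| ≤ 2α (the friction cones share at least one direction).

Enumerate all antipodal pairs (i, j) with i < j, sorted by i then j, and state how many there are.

count = 4; pairs: (0,2), (0,3), (1,3), (2,5)

α = atan 0.45 = 24.23°;  2α = 48.46°
n_0 = (+0.6793, -0.7339)
n_1 = (+0.9994, -0.0335)
n_2 = (-0.3955, +0.9185)
n_3 = (-1.0000, -0.0074)
n_4 = (-0.4454, -0.8953)
n_5 = (+0.2861, -0.9582)
  (0,1): δ = 134.70°  ·
  (0,2): δ = 19.49°  ✓
  (0,3): δ = 47.63°  ✓
  (0,4): δ = 110.76°  ·
  (0,5): δ = 153.84°  ·
  (1,2): δ = 64.79°  ·
  (1,3): δ = 2.34°  ✓
  (1,4): δ = 65.47°  ·
  (1,5): δ = 108.54°  ·
  (2,3): δ = 112.87°  ·
  (2,4): δ = 49.75°  ·
  (2,5): δ = 6.67°  ✓
  (3,4): δ = 116.87°  ·
  (3,5): δ = 73.80°  ·
  (4,5): δ = 136.92°  ·
antipodal pairs: 4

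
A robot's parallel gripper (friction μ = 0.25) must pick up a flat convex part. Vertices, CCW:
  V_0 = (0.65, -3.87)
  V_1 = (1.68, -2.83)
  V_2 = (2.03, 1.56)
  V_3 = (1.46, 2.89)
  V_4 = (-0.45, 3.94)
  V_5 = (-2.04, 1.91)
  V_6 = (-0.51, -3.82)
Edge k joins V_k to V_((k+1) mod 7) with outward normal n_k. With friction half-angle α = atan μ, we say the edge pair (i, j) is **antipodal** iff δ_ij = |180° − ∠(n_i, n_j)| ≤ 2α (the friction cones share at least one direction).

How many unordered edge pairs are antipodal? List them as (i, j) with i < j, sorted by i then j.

α = atan 0.25 = 14.04°;  2α = 28.07°
n_0 = (+0.7105, -0.7037)
n_1 = (+0.9968, -0.0795)
n_2 = (+0.9191, +0.3939)
n_3 = (+0.4817, +0.8763)
n_4 = (-0.7873, +0.6166)
n_5 = (-0.9662, -0.2580)
n_6 = (-0.0431, -0.9991)
  (0,1): δ = 139.84°  ·
  (0,2): δ = 112.08°  ·
  (0,3): δ = 74.08°  ·
  (0,4): δ = 6.65°  ✓
  (0,5): δ = 59.67°  ·
  (0,6): δ = 132.26°  ·
  (1,2): δ = 152.24°  ·
  (1,3): δ = 114.24°  ·
  (1,4): δ = 33.51°  ·
  (1,5): δ = 19.51°  ✓
  (1,6): δ = 92.09°  ·
  (2,3): δ = 142.00°  ·
  (2,4): δ = 61.27°  ·
  (2,5): δ = 8.25°  ✓
  (2,6): δ = 64.33°  ·
  (3,4): δ = 99.27°  ·
  (3,5): δ = 46.25°  ·
  (3,6): δ = 26.33°  ✓
  (4,5): δ = 126.98°  ·
  (4,6): δ = 54.40°  ·
  (5,6): δ = 107.42°  ·
antipodal pairs: 4

count = 4; pairs: (0,4), (1,5), (2,5), (3,6)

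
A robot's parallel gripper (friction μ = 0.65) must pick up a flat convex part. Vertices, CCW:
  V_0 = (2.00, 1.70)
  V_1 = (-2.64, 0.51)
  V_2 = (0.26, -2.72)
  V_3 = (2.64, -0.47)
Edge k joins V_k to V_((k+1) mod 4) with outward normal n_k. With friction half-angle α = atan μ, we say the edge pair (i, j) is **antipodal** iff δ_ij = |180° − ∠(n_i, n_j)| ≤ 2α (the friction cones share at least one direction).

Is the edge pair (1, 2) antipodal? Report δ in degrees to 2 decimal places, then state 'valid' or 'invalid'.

α = atan 0.65 = 33.02°;  2α = 66.05°
edge 1: e_1 = (+2.90, -3.23);  n_1 = (-0.7441, -0.6681)
edge 2: e_2 = (+2.38, +2.25);  n_2 = (+0.6870, -0.7267)
∠(n_1, n_2) = 91.47°
δ = |180° − 91.47°| = 88.53°
88.53° > 2α = 66.05°  →  invalid

δ = 88.53°, invalid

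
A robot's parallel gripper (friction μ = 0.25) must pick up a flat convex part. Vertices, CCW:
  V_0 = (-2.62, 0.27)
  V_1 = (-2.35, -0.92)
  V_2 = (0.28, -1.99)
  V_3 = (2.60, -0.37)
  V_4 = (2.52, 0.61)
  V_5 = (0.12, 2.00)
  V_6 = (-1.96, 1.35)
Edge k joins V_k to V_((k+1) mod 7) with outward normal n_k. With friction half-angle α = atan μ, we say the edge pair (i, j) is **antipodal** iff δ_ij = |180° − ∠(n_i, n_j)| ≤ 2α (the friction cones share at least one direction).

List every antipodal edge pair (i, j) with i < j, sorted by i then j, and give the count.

α = atan 0.25 = 14.04°;  2α = 28.07°
n_0 = (-0.9752, -0.2213)
n_1 = (-0.3768, -0.9263)
n_2 = (+0.5725, -0.8199)
n_3 = (+0.9967, +0.0814)
n_4 = (+0.5012, +0.8653)
n_5 = (-0.2983, +0.9545)
n_6 = (-0.8533, +0.5215)
  (0,1): δ = 124.92°  ·
  (0,2): δ = 67.86°  ·
  (0,3): δ = 8.12°  ✓
  (0,4): δ = 47.14°  ·
  (0,5): δ = 94.57°  ·
  (0,6): δ = 135.79°  ·
  (1,2): δ = 122.94°  ·
  (1,3): δ = 63.19°  ·
  (1,4): δ = 7.94°  ✓
  (1,5): δ = 39.49°  ·
  (1,6): δ = 80.71°  ·
  (2,3): δ = 120.26°  ·
  (2,4): δ = 65.00°  ·
  (2,5): δ = 17.57°  ✓
  (2,6): δ = 23.64°  ✓
  (3,4): δ = 124.74°  ·
  (3,5): δ = 77.31°  ·
  (3,6): δ = 36.10°  ·
  (4,5): δ = 132.57°  ·
  (4,6): δ = 91.35°  ·
  (5,6): δ = 138.78°  ·
antipodal pairs: 4

count = 4; pairs: (0,3), (1,4), (2,5), (2,6)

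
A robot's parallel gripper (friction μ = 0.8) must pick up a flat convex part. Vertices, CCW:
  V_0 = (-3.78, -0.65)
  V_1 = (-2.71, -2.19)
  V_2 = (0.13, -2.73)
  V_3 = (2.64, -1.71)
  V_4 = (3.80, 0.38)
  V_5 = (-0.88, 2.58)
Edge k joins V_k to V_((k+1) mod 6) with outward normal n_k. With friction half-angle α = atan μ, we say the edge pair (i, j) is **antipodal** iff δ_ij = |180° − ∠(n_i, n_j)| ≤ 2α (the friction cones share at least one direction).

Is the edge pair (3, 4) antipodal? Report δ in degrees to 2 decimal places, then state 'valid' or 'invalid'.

α = atan 0.8 = 38.66°;  2α = 77.32°
edge 3: e_3 = (+1.16, +2.09);  n_3 = (+0.8744, -0.4853)
edge 4: e_4 = (-4.68, +2.20);  n_4 = (+0.4254, +0.9050)
∠(n_3, n_4) = 93.85°
δ = |180° − 93.85°| = 86.15°
86.15° > 2α = 77.32°  →  invalid

δ = 86.15°, invalid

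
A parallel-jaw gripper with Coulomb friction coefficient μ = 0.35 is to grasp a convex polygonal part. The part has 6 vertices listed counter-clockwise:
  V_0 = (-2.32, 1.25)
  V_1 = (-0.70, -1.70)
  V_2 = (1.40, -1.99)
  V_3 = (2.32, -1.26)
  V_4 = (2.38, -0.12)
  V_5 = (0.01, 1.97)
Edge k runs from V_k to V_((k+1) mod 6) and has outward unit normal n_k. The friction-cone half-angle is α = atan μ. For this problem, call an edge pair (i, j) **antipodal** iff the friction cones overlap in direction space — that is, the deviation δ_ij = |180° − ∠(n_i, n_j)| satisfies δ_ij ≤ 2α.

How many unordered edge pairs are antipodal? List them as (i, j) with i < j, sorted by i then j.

α = atan 0.35 = 19.29°;  2α = 38.58°
n_0 = (-0.8765, -0.4813)
n_1 = (-0.1368, -0.9906)
n_2 = (+0.6216, -0.7834)
n_3 = (+0.9986, -0.0526)
n_4 = (+0.6614, +0.7500)
n_5 = (-0.2952, +0.9554)
  (0,1): δ = 126.64°  ·
  (0,2): δ = 80.34°  ·
  (0,3): δ = 31.79°  ✓
  (0,4): δ = 19.82°  ✓
  (0,5): δ = 78.40°  ·
  (1,2): δ = 133.71°  ·
  (1,3): δ = 85.15°  ·
  (1,4): δ = 33.55°  ✓
  (1,5): δ = 25.03°  ✓
  (2,3): δ = 131.44°  ·
  (2,4): δ = 79.84°  ·
  (2,5): δ = 21.26°  ✓
  (3,4): δ = 128.39°  ·
  (3,5): δ = 69.82°  ·
  (4,5): δ = 121.42°  ·
antipodal pairs: 5

count = 5; pairs: (0,3), (0,4), (1,4), (1,5), (2,5)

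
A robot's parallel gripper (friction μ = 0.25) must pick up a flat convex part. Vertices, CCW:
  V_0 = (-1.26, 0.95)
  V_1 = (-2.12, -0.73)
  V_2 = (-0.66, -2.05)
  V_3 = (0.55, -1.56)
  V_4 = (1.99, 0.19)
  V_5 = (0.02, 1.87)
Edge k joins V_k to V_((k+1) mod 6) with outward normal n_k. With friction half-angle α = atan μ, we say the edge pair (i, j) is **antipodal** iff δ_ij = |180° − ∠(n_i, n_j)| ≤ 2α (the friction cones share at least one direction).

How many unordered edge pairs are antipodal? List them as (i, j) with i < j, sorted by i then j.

count = 4; pairs: (0,3), (1,4), (2,5), (3,5)

α = atan 0.25 = 14.04°;  2α = 28.07°
n_0 = (-0.8901, +0.4557)
n_1 = (-0.6706, -0.7418)
n_2 = (+0.3753, -0.9269)
n_3 = (+0.7722, -0.6354)
n_4 = (+0.6489, +0.7609)
n_5 = (-0.5836, +0.8120)
  (0,1): δ = 105.01°  ·
  (0,2): δ = 40.85°  ·
  (0,3): δ = 12.34°  ✓
  (0,4): δ = 76.65°  ·
  (0,5): δ = 152.81°  ·
  (1,2): δ = 115.84°  ·
  (1,3): δ = 87.33°  ·
  (1,4): δ = 1.66°  ✓
  (1,5): δ = 77.82°  ·
  (2,3): δ = 151.50°  ·
  (2,4): δ = 62.50°  ·
  (2,5): δ = 13.66°  ✓
  (3,4): δ = 91.01°  ·
  (3,5): δ = 14.84°  ✓
  (4,5): δ = 103.84°  ·
antipodal pairs: 4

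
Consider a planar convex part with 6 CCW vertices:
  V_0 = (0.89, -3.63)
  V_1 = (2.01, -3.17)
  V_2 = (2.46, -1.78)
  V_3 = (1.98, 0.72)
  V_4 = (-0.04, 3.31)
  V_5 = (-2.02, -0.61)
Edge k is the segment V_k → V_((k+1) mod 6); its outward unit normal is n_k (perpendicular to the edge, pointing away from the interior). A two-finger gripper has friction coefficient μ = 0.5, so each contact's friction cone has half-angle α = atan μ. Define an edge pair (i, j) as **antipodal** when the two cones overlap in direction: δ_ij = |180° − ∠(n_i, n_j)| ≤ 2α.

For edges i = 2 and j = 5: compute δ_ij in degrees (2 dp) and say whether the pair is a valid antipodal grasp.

δ = 33.07°, valid

α = atan 0.5 = 26.57°;  2α = 53.13°
edge 2: e_2 = (-0.48, +2.50);  n_2 = (+0.9821, +0.1886)
edge 5: e_5 = (+2.91, -3.02);  n_5 = (-0.7201, -0.6939)
∠(n_2, n_5) = 146.93°
δ = |180° − 146.93°| = 33.07°
33.07° ≤ 2α = 53.13°  →  valid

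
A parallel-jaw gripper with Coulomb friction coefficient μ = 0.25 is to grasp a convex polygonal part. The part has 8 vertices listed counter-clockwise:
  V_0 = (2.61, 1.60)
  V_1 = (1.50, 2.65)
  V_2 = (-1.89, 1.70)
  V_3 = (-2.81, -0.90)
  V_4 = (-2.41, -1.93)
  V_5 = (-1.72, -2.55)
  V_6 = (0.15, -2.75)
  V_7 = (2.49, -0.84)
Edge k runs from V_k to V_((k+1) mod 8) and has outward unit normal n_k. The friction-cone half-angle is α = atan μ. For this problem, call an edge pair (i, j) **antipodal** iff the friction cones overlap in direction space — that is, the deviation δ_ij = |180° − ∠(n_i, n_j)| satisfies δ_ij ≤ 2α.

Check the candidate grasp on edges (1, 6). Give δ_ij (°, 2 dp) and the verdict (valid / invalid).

α = atan 0.25 = 14.04°;  2α = 28.07°
edge 1: e_1 = (-3.39, -0.95);  n_1 = (-0.2698, +0.9629)
edge 6: e_6 = (+2.34, +1.91);  n_6 = (+0.6323, -0.7747)
∠(n_1, n_6) = 156.43°
δ = |180° − 156.43°| = 23.57°
23.57° ≤ 2α = 28.07°  →  valid

δ = 23.57°, valid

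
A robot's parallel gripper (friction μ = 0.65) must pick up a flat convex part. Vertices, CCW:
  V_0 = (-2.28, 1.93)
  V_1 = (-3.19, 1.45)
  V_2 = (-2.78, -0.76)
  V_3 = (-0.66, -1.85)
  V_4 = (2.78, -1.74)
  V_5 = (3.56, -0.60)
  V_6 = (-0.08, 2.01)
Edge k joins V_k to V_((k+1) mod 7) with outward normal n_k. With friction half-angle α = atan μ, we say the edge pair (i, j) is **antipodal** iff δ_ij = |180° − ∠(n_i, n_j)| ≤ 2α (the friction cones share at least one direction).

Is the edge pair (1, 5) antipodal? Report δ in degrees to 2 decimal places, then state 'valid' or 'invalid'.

α = atan 0.65 = 33.02°;  2α = 66.05°
edge 1: e_1 = (+0.41, -2.21);  n_1 = (-0.9832, -0.1824)
edge 5: e_5 = (-3.64, +2.61);  n_5 = (+0.5827, +0.8127)
∠(n_1, n_5) = 136.15°
δ = |180° − 136.15°| = 43.85°
43.85° ≤ 2α = 66.05°  →  valid

δ = 43.85°, valid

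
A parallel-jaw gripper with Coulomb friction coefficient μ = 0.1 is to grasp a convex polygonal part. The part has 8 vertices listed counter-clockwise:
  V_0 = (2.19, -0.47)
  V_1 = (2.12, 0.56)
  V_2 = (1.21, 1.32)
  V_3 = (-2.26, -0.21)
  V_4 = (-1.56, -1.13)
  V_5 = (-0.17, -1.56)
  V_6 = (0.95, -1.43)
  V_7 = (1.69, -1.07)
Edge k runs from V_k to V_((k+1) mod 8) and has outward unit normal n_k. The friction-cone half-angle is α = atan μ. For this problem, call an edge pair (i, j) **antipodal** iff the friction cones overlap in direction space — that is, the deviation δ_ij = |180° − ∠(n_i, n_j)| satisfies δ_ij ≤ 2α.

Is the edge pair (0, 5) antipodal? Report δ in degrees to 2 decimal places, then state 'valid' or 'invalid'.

α = atan 0.1 = 5.71°;  2α = 11.42°
edge 0: e_0 = (-0.07, +1.03);  n_0 = (+0.9977, +0.0678)
edge 5: e_5 = (+1.12, +0.13);  n_5 = (+0.1153, -0.9933)
∠(n_0, n_5) = 87.27°
δ = |180° − 87.27°| = 92.73°
92.73° > 2α = 11.42°  →  invalid

δ = 92.73°, invalid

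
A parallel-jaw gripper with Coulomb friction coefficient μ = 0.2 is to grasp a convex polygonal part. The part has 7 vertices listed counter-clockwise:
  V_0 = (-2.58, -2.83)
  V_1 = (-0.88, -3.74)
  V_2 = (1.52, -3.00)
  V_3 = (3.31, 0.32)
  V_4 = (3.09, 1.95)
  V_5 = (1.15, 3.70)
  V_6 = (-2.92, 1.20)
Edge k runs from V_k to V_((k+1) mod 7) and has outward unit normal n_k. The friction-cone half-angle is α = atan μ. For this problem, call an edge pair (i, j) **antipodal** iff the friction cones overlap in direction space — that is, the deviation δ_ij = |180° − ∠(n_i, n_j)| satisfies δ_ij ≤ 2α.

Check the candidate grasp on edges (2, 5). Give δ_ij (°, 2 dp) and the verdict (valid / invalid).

δ = 30.11°, invalid

α = atan 0.2 = 11.31°;  2α = 22.62°
edge 2: e_2 = (+1.79, +3.32);  n_2 = (+0.8802, -0.4746)
edge 5: e_5 = (-4.07, -2.50);  n_5 = (-0.5234, +0.8521)
∠(n_2, n_5) = 149.89°
δ = |180° − 149.89°| = 30.11°
30.11° > 2α = 22.62°  →  invalid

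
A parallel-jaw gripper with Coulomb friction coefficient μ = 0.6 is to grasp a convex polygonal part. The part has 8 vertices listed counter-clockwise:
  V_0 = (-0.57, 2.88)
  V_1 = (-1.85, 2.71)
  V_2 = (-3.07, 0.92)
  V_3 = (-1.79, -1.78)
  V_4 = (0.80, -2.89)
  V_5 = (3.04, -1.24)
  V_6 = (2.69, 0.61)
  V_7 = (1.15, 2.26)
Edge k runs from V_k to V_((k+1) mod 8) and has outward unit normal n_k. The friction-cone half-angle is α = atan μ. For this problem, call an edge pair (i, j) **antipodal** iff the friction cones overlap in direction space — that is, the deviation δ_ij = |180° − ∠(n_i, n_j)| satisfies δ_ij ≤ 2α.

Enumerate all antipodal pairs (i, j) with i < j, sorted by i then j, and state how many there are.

α = atan 0.6 = 30.96°;  2α = 61.93°
n_0 = (-0.1317, +0.9913)
n_1 = (-0.8263, +0.5632)
n_2 = (-0.9036, -0.4284)
n_3 = (-0.3939, -0.9191)
n_4 = (+0.5931, -0.8051)
n_5 = (+0.9826, +0.1859)
n_6 = (+0.7311, +0.6823)
n_7 = (+0.3391, +0.9407)
  (0,1): δ = 131.84°  ·
  (0,2): δ = 72.20°  ·
  (0,3): δ = 30.76°  ✓
  (0,4): δ = 28.81°  ✓
  (0,5): δ = 93.15°  ·
  (0,6): δ = 125.46°  ·
  (0,7): δ = 152.61°  ·
  (1,2): δ = 120.36°  ·
  (1,3): δ = 78.92°  ·
  (1,4): δ = 19.35°  ✓
  (1,5): δ = 44.99°  ✓
  (1,6): δ = 77.30°  ·
  (1,7): δ = 104.45°  ·
  (2,3): δ = 138.56°  ·
  (2,4): δ = 78.99°  ·
  (2,5): δ = 14.65°  ✓
  (2,6): δ = 17.66°  ✓
  (2,7): δ = 44.81°  ✓
  (3,4): δ = 120.43°  ·
  (3,5): δ = 56.09°  ✓
  (3,6): δ = 23.78°  ✓
  (3,7): δ = 3.38°  ✓
  (4,5): δ = 115.66°  ·
  (4,6): δ = 83.35°  ·
  (4,7): δ = 56.20°  ✓
  (5,6): δ = 147.69°  ·
  (5,7): δ = 120.54°  ·
  (6,7): δ = 152.85°  ·
antipodal pairs: 11

count = 11; pairs: (0,3), (0,4), (1,4), (1,5), (2,5), (2,6), (2,7), (3,5), (3,6), (3,7), (4,7)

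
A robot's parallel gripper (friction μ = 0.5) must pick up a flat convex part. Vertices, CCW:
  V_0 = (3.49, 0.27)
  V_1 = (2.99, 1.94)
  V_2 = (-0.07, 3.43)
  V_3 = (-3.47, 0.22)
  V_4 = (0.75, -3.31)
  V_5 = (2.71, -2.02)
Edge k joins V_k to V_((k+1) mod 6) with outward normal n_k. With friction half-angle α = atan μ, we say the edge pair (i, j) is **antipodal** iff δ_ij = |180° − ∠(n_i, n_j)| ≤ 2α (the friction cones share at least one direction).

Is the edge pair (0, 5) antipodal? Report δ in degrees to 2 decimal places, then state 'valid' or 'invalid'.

α = atan 0.5 = 26.57°;  2α = 53.13°
edge 0: e_0 = (-0.50, +1.67);  n_0 = (+0.9580, +0.2868)
edge 5: e_5 = (+0.78, +2.29);  n_5 = (+0.9466, -0.3224)
∠(n_0, n_5) = 35.48°
δ = |180° − 35.48°| = 144.52°
144.52° > 2α = 53.13°  →  invalid

δ = 144.52°, invalid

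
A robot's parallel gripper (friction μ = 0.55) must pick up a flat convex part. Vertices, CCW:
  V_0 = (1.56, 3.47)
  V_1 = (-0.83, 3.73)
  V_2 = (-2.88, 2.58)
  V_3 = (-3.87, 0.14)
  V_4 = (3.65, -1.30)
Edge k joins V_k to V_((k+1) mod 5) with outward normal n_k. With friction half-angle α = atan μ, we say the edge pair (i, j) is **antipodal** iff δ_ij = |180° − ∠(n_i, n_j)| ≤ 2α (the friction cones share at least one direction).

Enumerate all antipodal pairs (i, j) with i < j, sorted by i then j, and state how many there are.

α = atan 0.55 = 28.81°;  2α = 57.62°
n_0 = (+0.1081, +0.9941)
n_1 = (-0.4893, +0.8721)
n_2 = (-0.9266, +0.3760)
n_3 = (-0.1881, -0.9822)
n_4 = (+0.9159, +0.4013)
  (0,1): δ = 144.50°  ·
  (0,2): δ = 105.88°  ·
  (0,3): δ = 4.63°  ✓
  (0,4): δ = 119.87°  ·
  (1,2): δ = 141.38°  ·
  (1,3): δ = 40.13°  ✓
  (1,4): δ = 84.37°  ·
  (2,3): δ = 78.76°  ·
  (2,4): δ = 45.75°  ✓
  (3,4): δ = 55.50°  ✓
antipodal pairs: 4

count = 4; pairs: (0,3), (1,3), (2,4), (3,4)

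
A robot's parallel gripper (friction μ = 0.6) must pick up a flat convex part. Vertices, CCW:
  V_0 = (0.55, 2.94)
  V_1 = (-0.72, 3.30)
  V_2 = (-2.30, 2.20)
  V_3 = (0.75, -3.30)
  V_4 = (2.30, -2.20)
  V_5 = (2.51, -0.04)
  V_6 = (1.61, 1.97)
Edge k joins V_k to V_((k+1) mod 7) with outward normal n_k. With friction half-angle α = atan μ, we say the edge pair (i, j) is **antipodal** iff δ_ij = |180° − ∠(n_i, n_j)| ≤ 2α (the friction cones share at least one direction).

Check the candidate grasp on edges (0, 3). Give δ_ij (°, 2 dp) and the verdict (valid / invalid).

δ = 51.19°, valid

α = atan 0.6 = 30.96°;  2α = 61.93°
edge 0: e_0 = (-1.27, +0.36);  n_0 = (+0.2727, +0.9621)
edge 3: e_3 = (+1.55, +1.10);  n_3 = (+0.5787, -0.8155)
∠(n_0, n_3) = 128.81°
δ = |180° − 128.81°| = 51.19°
51.19° ≤ 2α = 61.93°  →  valid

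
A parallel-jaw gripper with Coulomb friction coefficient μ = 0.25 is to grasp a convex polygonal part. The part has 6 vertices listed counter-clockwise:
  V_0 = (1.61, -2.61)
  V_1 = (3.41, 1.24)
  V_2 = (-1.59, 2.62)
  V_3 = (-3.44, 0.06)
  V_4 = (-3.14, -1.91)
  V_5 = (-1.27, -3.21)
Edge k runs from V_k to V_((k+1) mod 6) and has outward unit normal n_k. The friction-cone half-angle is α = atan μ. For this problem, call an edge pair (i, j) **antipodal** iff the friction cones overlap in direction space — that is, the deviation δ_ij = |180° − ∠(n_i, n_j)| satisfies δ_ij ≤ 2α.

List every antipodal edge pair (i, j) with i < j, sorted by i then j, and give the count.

count = 3; pairs: (0,2), (1,4), (1,5)

α = atan 0.25 = 14.04°;  2α = 28.07°
n_0 = (+0.9059, -0.4235)
n_1 = (+0.2661, +0.9640)
n_2 = (-0.8105, +0.5857)
n_3 = (-0.9886, -0.1505)
n_4 = (-0.5708, -0.8211)
n_5 = (+0.2040, -0.9790)
  (0,1): δ = 80.37°  ·
  (0,2): δ = 10.80°  ✓
  (0,3): δ = 33.72°  ·
  (0,4): δ = 80.25°  ·
  (0,5): δ = 126.83°  ·
  (1,2): δ = 110.42°  ·
  (1,3): δ = 65.91°  ·
  (1,4): δ = 19.38°  ✓
  (1,5): δ = 27.20°  ✓
  (2,3): δ = 135.49°  ·
  (2,4): δ = 88.95°  ·
  (2,5): δ = 42.38°  ·
  (3,4): δ = 133.47°  ·
  (3,5): δ = 86.89°  ·
  (4,5): δ = 133.43°  ·
antipodal pairs: 3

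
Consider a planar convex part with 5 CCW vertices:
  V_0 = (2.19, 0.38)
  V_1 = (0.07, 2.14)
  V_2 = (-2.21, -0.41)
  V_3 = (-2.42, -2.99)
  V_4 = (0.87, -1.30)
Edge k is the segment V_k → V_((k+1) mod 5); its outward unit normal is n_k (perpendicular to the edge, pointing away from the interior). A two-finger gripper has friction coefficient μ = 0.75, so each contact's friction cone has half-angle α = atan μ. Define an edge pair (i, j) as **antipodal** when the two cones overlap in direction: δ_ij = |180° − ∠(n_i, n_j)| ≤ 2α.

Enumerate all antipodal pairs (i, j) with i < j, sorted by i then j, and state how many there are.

count = 6; pairs: (0,2), (0,3), (1,3), (1,4), (2,3), (2,4)

α = atan 0.75 = 36.87°;  2α = 73.74°
n_0 = (+0.6388, +0.7694)
n_1 = (-0.7455, +0.6665)
n_2 = (-0.9967, +0.0811)
n_3 = (+0.4569, -0.8895)
n_4 = (+0.7863, -0.6178)
  (0,1): δ = 92.10°  ·
  (0,2): δ = 54.95°  ✓
  (0,3): δ = 66.89°  ✓
  (0,4): δ = 91.54°  ·
  (1,2): δ = 142.85°  ·
  (1,3): δ = 21.01°  ✓
  (1,4): δ = 3.64°  ✓
  (2,3): δ = 58.16°  ✓
  (2,4): δ = 33.50°  ✓
  (3,4): δ = 155.35°  ·
antipodal pairs: 6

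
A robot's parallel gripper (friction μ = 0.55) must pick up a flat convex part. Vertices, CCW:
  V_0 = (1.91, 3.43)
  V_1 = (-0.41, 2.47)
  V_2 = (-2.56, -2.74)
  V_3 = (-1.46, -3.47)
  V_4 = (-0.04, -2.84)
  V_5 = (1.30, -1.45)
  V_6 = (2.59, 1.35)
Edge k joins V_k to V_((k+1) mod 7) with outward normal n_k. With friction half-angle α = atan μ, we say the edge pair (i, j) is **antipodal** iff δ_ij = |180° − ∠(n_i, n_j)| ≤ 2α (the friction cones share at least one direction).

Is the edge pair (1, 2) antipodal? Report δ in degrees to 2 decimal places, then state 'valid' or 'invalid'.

α = atan 0.55 = 28.81°;  2α = 57.62°
edge 1: e_1 = (-2.15, -5.21);  n_1 = (-0.9244, +0.3815)
edge 2: e_2 = (+1.10, -0.73);  n_2 = (-0.5530, -0.8332)
∠(n_1, n_2) = 78.85°
δ = |180° − 78.85°| = 101.15°
101.15° > 2α = 57.62°  →  invalid

δ = 101.15°, invalid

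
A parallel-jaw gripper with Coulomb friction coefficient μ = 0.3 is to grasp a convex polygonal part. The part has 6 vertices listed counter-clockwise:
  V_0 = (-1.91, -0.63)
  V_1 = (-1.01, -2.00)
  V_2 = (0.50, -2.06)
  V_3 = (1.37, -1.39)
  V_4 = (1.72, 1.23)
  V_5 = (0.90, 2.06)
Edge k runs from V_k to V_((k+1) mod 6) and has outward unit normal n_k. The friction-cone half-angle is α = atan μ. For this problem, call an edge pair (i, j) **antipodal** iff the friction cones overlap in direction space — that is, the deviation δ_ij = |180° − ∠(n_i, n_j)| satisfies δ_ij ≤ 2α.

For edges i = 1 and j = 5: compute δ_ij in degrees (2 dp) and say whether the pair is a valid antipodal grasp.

α = atan 0.3 = 16.70°;  2α = 33.40°
edge 1: e_1 = (+1.51, -0.06);  n_1 = (-0.0397, -0.9992)
edge 5: e_5 = (-2.81, -2.69);  n_5 = (-0.6915, +0.7224)
∠(n_1, n_5) = 133.97°
δ = |180° − 133.97°| = 46.03°
46.03° > 2α = 33.40°  →  invalid

δ = 46.03°, invalid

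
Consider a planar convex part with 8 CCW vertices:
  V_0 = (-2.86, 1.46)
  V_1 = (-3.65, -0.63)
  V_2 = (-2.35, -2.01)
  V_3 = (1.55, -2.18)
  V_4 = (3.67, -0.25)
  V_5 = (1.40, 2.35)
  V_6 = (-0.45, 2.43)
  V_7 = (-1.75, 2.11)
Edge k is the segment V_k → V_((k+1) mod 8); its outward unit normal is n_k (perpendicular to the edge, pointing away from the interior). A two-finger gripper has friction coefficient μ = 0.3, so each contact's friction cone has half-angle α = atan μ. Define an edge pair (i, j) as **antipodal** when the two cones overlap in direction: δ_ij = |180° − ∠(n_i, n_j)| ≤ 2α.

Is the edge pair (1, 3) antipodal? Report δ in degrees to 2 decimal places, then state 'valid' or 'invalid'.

δ = 90.98°, invalid

α = atan 0.3 = 16.70°;  2α = 33.40°
edge 1: e_1 = (+1.30, -1.38);  n_1 = (-0.7279, -0.6857)
edge 3: e_3 = (+2.12, +1.93);  n_3 = (+0.6732, -0.7395)
∠(n_1, n_3) = 89.02°
δ = |180° − 89.02°| = 90.98°
90.98° > 2α = 33.40°  →  invalid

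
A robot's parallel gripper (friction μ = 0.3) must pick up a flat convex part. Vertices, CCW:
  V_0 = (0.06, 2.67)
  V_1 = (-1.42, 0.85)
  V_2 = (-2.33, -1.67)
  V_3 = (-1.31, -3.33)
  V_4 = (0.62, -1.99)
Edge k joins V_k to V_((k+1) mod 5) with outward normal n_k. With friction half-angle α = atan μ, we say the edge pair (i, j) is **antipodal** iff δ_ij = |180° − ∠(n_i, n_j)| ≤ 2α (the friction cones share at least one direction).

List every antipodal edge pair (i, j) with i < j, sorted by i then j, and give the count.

count = 3; pairs: (0,3), (1,4), (2,4)

α = atan 0.3 = 16.70°;  2α = 33.40°
n_0 = (-0.7759, +0.6309)
n_1 = (-0.9406, +0.3396)
n_2 = (-0.8520, -0.5235)
n_3 = (+0.5703, -0.8214)
n_4 = (+0.9929, +0.1193)
  (0,1): δ = 160.74°  ·
  (0,2): δ = 109.31°  ·
  (0,3): δ = 16.11°  ✓
  (0,4): δ = 45.97°  ·
  (1,2): δ = 128.58°  ·
  (1,3): δ = 35.37°  ·
  (1,4): δ = 26.71°  ✓
  (2,3): δ = 86.80°  ·
  (2,4): δ = 24.72°  ✓
  (3,4): δ = 117.92°  ·
antipodal pairs: 3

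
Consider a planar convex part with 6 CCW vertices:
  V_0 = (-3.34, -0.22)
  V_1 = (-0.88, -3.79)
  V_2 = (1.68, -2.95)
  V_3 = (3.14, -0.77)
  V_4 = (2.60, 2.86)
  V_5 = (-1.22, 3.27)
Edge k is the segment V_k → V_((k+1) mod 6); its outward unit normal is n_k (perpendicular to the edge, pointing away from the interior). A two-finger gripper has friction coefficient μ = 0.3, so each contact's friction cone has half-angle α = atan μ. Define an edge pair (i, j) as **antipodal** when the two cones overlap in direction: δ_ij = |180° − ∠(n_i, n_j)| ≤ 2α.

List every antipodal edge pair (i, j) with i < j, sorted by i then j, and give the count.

count = 3; pairs: (0,3), (1,4), (2,5)

α = atan 0.3 = 16.70°;  2α = 33.40°
n_0 = (-0.8234, -0.5674)
n_1 = (+0.3118, -0.9502)
n_2 = (+0.8309, -0.5565)
n_3 = (+0.9891, +0.1471)
n_4 = (+0.1067, +0.9943)
n_5 = (-0.8547, +0.5192)
  (0,1): δ = 106.40°  ·
  (0,2): δ = 68.38°  ·
  (0,3): δ = 26.11°  ✓
  (0,4): δ = 49.30°  ·
  (0,5): δ = 114.15°  ·
  (1,2): δ = 141.98°  ·
  (1,3): δ = 99.70°  ·
  (1,4): δ = 24.29°  ✓
  (1,5): δ = 40.56°  ·
  (2,3): δ = 137.73°  ·
  (2,4): δ = 62.31°  ·
  (2,5): δ = 2.53°  ✓
  (3,4): δ = 104.59°  ·
  (3,5): δ = 39.74°  ·
  (4,5): δ = 115.15°  ·
antipodal pairs: 3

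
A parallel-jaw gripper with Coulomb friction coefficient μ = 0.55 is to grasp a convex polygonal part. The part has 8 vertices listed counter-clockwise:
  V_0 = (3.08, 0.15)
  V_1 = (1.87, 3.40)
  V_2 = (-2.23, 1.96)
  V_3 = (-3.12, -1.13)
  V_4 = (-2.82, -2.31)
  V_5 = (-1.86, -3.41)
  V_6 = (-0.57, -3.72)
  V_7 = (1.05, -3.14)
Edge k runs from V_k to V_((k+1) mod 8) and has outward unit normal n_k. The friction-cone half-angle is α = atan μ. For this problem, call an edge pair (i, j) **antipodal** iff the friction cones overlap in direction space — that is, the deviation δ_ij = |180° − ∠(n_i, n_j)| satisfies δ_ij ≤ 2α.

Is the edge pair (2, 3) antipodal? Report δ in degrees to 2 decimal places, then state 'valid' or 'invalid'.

α = atan 0.55 = 28.81°;  2α = 57.62°
edge 2: e_2 = (-0.89, -3.09);  n_2 = (-0.9609, +0.2768)
edge 3: e_3 = (+0.30, -1.18);  n_3 = (-0.9692, -0.2464)
∠(n_2, n_3) = 30.33°
δ = |180° − 30.33°| = 149.67°
149.67° > 2α = 57.62°  →  invalid

δ = 149.67°, invalid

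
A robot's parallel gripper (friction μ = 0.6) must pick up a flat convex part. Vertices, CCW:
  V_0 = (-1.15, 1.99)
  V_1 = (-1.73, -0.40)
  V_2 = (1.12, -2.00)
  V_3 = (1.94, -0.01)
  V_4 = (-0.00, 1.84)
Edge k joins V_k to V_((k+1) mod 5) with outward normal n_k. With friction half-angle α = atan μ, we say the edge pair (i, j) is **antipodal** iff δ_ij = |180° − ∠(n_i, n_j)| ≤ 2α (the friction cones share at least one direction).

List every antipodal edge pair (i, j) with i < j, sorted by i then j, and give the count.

α = atan 0.6 = 30.96°;  2α = 61.93°
n_0 = (-0.9718, +0.2358)
n_1 = (-0.4895, -0.8720)
n_2 = (+0.9246, -0.3810)
n_3 = (+0.6901, +0.7237)
n_4 = (+0.1293, +0.9916)
  (0,1): δ = 105.67°  ·
  (0,2): δ = 8.75°  ✓
  (0,3): δ = 60.00°  ✓
  (0,4): δ = 96.21°  ·
  (1,2): δ = 83.08°  ·
  (1,3): δ = 14.33°  ✓
  (1,4): δ = 21.88°  ✓
  (2,3): δ = 111.25°  ·
  (2,4): δ = 75.04°  ·
  (3,4): δ = 143.79°  ·
antipodal pairs: 4

count = 4; pairs: (0,2), (0,3), (1,3), (1,4)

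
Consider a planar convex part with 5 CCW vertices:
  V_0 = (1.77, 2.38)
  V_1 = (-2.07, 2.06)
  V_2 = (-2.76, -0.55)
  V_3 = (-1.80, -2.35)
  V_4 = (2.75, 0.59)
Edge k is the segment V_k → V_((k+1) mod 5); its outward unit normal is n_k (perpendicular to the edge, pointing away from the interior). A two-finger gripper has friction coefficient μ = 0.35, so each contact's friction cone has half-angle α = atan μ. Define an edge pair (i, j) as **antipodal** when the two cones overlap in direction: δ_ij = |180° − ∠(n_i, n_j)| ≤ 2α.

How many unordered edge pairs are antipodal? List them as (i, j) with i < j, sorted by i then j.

α = atan 0.35 = 19.29°;  2α = 38.58°
n_0 = (-0.0830, +0.9965)
n_1 = (-0.9668, +0.2556)
n_2 = (-0.8824, -0.4706)
n_3 = (+0.5427, -0.8399)
n_4 = (+0.8771, +0.4802)
  (0,1): δ = 109.57°  ·
  (0,2): δ = 66.69°  ·
  (0,3): δ = 28.11°  ✓
  (0,4): δ = 113.94°  ·
  (1,2): δ = 137.12°  ·
  (1,3): δ = 42.32°  ·
  (1,4): δ = 43.51°  ·
  (2,3): δ = 85.20°  ·
  (2,4): δ = 0.63°  ✓
  (3,4): δ = 94.17°  ·
antipodal pairs: 2

count = 2; pairs: (0,3), (2,4)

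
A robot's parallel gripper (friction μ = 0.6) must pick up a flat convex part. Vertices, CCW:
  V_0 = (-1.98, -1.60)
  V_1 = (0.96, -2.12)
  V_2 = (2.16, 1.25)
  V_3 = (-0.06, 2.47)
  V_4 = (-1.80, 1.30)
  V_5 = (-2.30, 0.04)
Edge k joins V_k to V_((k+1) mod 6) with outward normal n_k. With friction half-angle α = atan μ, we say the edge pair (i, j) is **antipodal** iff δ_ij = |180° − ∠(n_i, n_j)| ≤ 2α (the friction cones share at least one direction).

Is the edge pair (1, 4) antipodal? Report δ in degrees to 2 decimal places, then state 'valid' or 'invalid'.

δ = 2.04°, valid

α = atan 0.6 = 30.96°;  2α = 61.93°
edge 1: e_1 = (+1.20, +3.37);  n_1 = (+0.9421, -0.3355)
edge 4: e_4 = (-0.50, -1.26);  n_4 = (-0.9295, +0.3688)
∠(n_1, n_4) = 177.96°
δ = |180° − 177.96°| = 2.04°
2.04° ≤ 2α = 61.93°  →  valid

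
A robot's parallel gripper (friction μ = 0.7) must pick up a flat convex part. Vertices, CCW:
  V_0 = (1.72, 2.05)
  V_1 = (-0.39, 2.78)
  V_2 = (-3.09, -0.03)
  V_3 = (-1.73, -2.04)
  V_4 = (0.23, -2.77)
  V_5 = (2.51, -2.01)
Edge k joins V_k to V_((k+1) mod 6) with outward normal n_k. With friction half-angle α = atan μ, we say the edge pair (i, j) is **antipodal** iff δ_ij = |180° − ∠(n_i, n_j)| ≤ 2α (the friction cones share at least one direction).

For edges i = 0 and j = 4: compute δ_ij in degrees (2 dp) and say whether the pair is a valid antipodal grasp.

δ = 37.52°, valid

α = atan 0.7 = 34.99°;  2α = 69.98°
edge 0: e_0 = (-2.11, +0.73);  n_0 = (+0.3270, +0.9450)
edge 4: e_4 = (+2.28, +0.76);  n_4 = (+0.3162, -0.9487)
∠(n_0, n_4) = 142.48°
δ = |180° − 142.48°| = 37.52°
37.52° ≤ 2α = 69.98°  →  valid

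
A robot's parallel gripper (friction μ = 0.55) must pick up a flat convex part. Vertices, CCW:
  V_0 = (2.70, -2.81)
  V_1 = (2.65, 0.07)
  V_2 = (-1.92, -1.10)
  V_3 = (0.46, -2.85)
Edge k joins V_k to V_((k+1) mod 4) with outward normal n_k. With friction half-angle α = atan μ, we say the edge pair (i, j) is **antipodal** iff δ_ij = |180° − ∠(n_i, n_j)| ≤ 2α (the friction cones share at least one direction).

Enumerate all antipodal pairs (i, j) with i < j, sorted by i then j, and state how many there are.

count = 3; pairs: (0,2), (1,2), (1,3)

α = atan 0.55 = 28.81°;  2α = 57.62°
n_0 = (+0.9998, +0.0174)
n_1 = (-0.2480, +0.9688)
n_2 = (-0.5924, -0.8057)
n_3 = (+0.0179, -0.9998)
  (0,1): δ = 76.63°  ·
  (0,2): δ = 52.68°  ✓
  (0,3): δ = 90.03°  ·
  (1,2): δ = 50.69°  ✓
  (1,3): δ = 13.34°  ✓
  (2,3): δ = 142.65°  ·
antipodal pairs: 3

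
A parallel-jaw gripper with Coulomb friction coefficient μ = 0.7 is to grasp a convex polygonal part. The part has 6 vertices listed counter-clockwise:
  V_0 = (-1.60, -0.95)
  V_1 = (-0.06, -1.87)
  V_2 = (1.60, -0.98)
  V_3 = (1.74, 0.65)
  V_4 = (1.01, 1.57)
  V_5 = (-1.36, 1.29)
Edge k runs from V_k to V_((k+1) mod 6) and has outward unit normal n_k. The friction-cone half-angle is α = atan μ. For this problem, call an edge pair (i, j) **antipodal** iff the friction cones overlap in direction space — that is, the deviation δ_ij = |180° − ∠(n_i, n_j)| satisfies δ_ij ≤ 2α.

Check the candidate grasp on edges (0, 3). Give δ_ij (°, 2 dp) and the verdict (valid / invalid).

δ = 20.71°, valid

α = atan 0.7 = 34.99°;  2α = 69.98°
edge 0: e_0 = (+1.54, -0.92);  n_0 = (-0.5129, -0.8585)
edge 3: e_3 = (-0.73, +0.92);  n_3 = (+0.7834, +0.6216)
∠(n_0, n_3) = 159.29°
δ = |180° − 159.29°| = 20.71°
20.71° ≤ 2α = 69.98°  →  valid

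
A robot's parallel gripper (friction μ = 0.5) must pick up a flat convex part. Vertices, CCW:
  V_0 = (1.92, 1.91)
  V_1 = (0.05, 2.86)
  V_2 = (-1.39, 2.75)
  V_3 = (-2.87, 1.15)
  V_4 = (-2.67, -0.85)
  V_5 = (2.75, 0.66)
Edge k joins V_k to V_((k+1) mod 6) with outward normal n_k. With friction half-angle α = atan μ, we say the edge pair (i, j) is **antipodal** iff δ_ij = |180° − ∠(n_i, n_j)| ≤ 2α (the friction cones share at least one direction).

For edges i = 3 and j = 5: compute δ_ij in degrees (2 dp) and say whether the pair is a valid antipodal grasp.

δ = 27.87°, valid

α = atan 0.5 = 26.57°;  2α = 53.13°
edge 3: e_3 = (+0.20, -2.00);  n_3 = (-0.9950, -0.0995)
edge 5: e_5 = (-0.83, +1.25);  n_5 = (+0.8331, +0.5532)
∠(n_3, n_5) = 152.13°
δ = |180° − 152.13°| = 27.87°
27.87° ≤ 2α = 53.13°  →  valid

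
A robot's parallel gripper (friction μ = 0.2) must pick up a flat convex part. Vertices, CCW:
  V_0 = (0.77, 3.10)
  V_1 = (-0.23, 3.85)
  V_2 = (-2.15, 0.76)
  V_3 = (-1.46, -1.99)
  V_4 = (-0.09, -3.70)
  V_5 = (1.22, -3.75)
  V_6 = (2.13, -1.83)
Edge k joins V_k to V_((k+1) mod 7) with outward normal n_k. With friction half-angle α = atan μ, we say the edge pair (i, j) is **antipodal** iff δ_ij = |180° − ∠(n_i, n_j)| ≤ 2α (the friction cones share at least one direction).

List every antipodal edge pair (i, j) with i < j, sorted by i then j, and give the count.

count = 3; pairs: (0,3), (1,5), (2,6)

α = atan 0.2 = 11.31°;  2α = 22.62°
n_0 = (+0.6000, +0.8000)
n_1 = (-0.8494, +0.5278)
n_2 = (-0.9699, -0.2434)
n_3 = (-0.7804, -0.6253)
n_4 = (-0.0381, -0.9993)
n_5 = (+0.9036, -0.4283)
n_6 = (+0.9640, +0.2659)
  (0,1): δ = 84.99°  ·
  (0,2): δ = 39.04°  ·
  (0,3): δ = 14.43°  ✓
  (0,4): δ = 34.68°  ·
  (0,5): δ = 101.51°  ·
  (0,6): δ = 142.29°  ·
  (1,2): δ = 134.06°  ·
  (1,3): δ = 109.44°  ·
  (1,4): δ = 60.33°  ·
  (1,5): δ = 6.50°  ✓
  (1,6): δ = 47.28°  ·
  (2,3): δ = 155.38°  ·
  (2,4): δ = 106.27°  ·
  (2,5): δ = 39.44°  ·
  (2,6): δ = 1.34°  ✓
  (3,4): δ = 130.89°  ·
  (3,5): δ = 64.06°  ·
  (3,6): δ = 23.28°  ·
  (4,5): δ = 113.17°  ·
  (4,6): δ = 72.39°  ·
  (5,6): δ = 139.22°  ·
antipodal pairs: 3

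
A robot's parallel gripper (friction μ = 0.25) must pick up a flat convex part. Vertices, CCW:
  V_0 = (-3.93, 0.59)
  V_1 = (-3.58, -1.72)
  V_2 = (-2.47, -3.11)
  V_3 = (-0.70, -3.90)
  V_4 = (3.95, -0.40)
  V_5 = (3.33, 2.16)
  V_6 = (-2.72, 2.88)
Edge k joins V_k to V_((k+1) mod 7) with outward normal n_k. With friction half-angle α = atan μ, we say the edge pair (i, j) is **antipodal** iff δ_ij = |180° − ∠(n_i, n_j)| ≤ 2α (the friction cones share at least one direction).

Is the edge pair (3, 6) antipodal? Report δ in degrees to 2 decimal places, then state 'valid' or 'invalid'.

α = atan 0.25 = 14.04°;  2α = 28.07°
edge 3: e_3 = (+4.65, +3.50);  n_3 = (+0.6014, -0.7990)
edge 6: e_6 = (-1.21, -2.29);  n_6 = (-0.8842, +0.4672)
∠(n_3, n_6) = 154.82°
δ = |180° − 154.82°| = 25.18°
25.18° ≤ 2α = 28.07°  →  valid

δ = 25.18°, valid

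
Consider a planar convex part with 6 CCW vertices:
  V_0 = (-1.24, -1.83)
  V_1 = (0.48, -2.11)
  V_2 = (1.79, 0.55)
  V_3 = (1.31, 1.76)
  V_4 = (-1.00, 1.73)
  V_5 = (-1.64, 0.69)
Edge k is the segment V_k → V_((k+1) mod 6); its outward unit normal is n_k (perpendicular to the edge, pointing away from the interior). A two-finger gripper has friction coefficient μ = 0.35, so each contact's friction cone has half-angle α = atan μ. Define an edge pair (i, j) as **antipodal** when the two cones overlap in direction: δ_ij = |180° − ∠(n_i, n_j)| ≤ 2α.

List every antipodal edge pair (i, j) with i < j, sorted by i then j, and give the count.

count = 4; pairs: (0,3), (1,4), (1,5), (2,5)

α = atan 0.35 = 19.29°;  2α = 38.58°
n_0 = (-0.1607, -0.9870)
n_1 = (+0.8971, -0.4418)
n_2 = (+0.9295, +0.3687)
n_3 = (-0.0130, +0.9999)
n_4 = (-0.8517, +0.5241)
n_5 = (-0.9876, -0.1568)
  (0,1): δ = 106.97°  ·
  (0,2): δ = 59.12°  ·
  (0,3): δ = 9.99°  ✓
  (0,4): δ = 67.64°  ·
  (0,5): δ = 108.27°  ·
  (1,2): δ = 132.14°  ·
  (1,3): δ = 63.04°  ·
  (1,4): δ = 5.39°  ✓
  (1,5): δ = 35.24°  ✓
  (2,3): δ = 110.89°  ·
  (2,4): δ = 53.25°  ·
  (2,5): δ = 12.62°  ✓
  (3,4): δ = 122.35°  ·
  (3,5): δ = 81.72°  ·
  (4,5): δ = 139.37°  ·
antipodal pairs: 4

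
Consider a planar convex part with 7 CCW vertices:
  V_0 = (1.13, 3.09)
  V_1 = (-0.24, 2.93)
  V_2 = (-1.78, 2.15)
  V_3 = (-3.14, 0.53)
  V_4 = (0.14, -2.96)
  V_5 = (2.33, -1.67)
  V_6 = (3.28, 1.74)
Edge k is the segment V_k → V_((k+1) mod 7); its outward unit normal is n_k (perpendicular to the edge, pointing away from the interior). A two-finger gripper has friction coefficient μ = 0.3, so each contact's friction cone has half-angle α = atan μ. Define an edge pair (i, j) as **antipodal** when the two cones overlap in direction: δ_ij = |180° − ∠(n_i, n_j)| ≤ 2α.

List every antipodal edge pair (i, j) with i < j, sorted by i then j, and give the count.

α = atan 0.3 = 16.70°;  2α = 33.40°
n_0 = (-0.1160, +0.9932)
n_1 = (-0.4518, +0.8921)
n_2 = (-0.7659, +0.6430)
n_3 = (-0.7287, -0.6848)
n_4 = (+0.5075, -0.8616)
n_5 = (+0.9633, -0.2684)
n_6 = (+0.5318, +0.8469)
  (0,1): δ = 159.80°  ·
  (0,2): δ = 136.67°  ·
  (0,3): δ = 53.44°  ·
  (0,4): δ = 23.84°  ✓
  (0,5): δ = 67.77°  ·
  (0,6): δ = 141.21°  ·
  (1,2): δ = 156.88°  ·
  (1,3): δ = 73.64°  ·
  (1,4): δ = 3.64°  ✓
  (1,5): δ = 47.57°  ·
  (1,6): δ = 121.01°  ·
  (2,3): δ = 96.76°  ·
  (2,4): δ = 19.49°  ✓
  (2,5): δ = 24.45°  ✓
  (2,6): δ = 97.89°  ·
  (3,4): δ = 102.72°  ·
  (3,5): δ = 58.79°  ·
  (3,6): δ = 14.65°  ✓
  (4,5): δ = 136.07°  ·
  (4,6): δ = 62.62°  ·
  (5,6): δ = 106.56°  ·
antipodal pairs: 5

count = 5; pairs: (0,4), (1,4), (2,4), (2,5), (3,6)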